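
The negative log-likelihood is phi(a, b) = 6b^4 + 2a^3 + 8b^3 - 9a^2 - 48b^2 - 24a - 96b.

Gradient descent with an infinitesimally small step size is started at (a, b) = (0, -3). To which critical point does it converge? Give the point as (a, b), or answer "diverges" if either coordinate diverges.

(4, -2)

phi is separable, so gradient descent decouples: a follows -∂phi/∂a, b follows -∂phi/∂b.
∂phi/∂a = 6(a - 4)(a + 1); at a=0 this is -24, so a increases.
∂phi/∂b = 24(b - 2)(b + 1)(b + 2); at b=-3 this is -240, so b increases.
a converges to its nearest critical value 4 (a local min of the a-part); b converges to -2. The iterate converges to (4, -2).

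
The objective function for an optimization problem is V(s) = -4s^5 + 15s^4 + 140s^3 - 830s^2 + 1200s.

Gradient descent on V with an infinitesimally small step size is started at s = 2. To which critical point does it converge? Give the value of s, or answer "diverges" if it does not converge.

V'(s) = -20(s - 4)(s - 3)(s - 1)(s + 5), so V'(2) = -280.
Gradient descent moves in the -V' direction, i.e. s is increasing.
The nearest critical point in that direction is s = 3, where V'' = 320 > 0 (a local minimum). The iterate converges there.

3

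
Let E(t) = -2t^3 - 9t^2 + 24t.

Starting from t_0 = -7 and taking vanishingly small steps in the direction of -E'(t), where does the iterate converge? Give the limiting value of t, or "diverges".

E'(t) = -6(t - 1)(t + 4), so E'(-7) = -144.
Gradient descent moves in the -E' direction, i.e. t is increasing.
The nearest critical point in that direction is t = -4, where E'' = 30 > 0 (a local minimum). The iterate converges there.

-4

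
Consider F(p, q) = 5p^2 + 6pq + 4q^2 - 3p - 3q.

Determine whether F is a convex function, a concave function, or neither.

F is quadratic, so its Hessian is the constant matrix H = [[10, 6], [6, 8]].
det(H) = 44, tr(H) = 18.
det(H) > 0 and tr(H) > 0, so H is positive definite everywhere: convex.

convex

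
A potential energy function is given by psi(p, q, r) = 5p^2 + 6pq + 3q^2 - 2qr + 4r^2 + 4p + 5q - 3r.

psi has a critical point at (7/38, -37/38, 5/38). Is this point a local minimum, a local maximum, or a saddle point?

The Hessian is constant: H = [[10, 6, 0], [6, 6, -2], [0, -2, 8]].
Leading principal minors: Δ₁ = 10, Δ₂ = 24, Δ₃ = 152.
All leading minors are positive, so H is positive definite: a local minimum.

local minimum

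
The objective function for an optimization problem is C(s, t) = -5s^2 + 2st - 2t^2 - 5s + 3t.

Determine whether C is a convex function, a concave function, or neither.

C is quadratic, so its Hessian is the constant matrix H = [[-10, 2], [2, -4]].
det(H) = 36, tr(H) = -14.
det(H) > 0 and tr(H) < 0, so H is negative definite everywhere: concave.

concave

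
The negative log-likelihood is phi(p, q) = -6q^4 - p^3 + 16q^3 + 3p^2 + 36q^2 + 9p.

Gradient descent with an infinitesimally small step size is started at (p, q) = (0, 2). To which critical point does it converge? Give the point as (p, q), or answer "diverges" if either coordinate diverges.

(-1, 0)

phi is separable, so gradient descent decouples: p follows -∂phi/∂p, q follows -∂phi/∂q.
∂phi/∂p = -3(p - 3)(p + 1); at p=0 this is 9, so p decreases.
∂phi/∂q = -24q(q - 3)(q + 1); at q=2 this is 144, so q decreases.
p converges to its nearest critical value -1 (a local min of the p-part); q converges to 0. The iterate converges to (-1, 0).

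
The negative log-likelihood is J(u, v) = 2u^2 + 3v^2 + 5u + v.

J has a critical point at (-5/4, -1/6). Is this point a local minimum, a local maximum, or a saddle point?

The Hessian of J is constant: H = [[4, 0], [0, 6]].
det(H) = 4·6 − 0² = 24.
det(H) > 0 and tr(H) = 10 > 0, so H is positive definite and the point is a local minimum.

local minimum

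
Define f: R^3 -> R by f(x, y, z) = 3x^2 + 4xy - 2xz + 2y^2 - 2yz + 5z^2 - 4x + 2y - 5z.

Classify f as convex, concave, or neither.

f is quadratic, so its Hessian is the constant matrix H = [[6, 4, -2], [4, 4, -2], [-2, -2, 10]].
Leading principal minors: 6, 8, 72.
All positive ⇒ H ≻ 0 ⇒ convex.

convex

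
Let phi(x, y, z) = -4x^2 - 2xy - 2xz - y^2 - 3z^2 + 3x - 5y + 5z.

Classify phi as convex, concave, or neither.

concave

phi is quadratic, so its Hessian is the constant matrix H = [[-8, -2, -2], [-2, -2, 0], [-2, 0, -6]].
Leading principal minors: -8, 12, -64.
Signs alternate −, +, − ⇒ H ≺ 0 ⇒ concave.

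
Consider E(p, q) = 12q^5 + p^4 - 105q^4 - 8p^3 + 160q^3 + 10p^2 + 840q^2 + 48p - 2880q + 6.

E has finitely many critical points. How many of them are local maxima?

2

E separates as a function of p plus a function of q, so ∇E=0 decouples.
∂E/∂p = 4(p - 4)(p - 3)(p + 1) = 0 at p ∈ {-1, 3, 4}; ∂E/∂q = 60(q - 4)(q - 3)(q - 2)(q + 2) = 0 at q ∈ {-2, 2, 3, 4}.
The Hessian is diagonal: diag(E_pp, E_qq). Second derivatives: E_pp(-1)=80, E_pp(3)=-16, E_pp(4)=20; E_qq(-2)=-7200, E_qq(2)=480, E_qq(3)=-300, E_qq(4)=720.
Local maxima occur where both diagonal entries negative: (3, -2), (3, 3). Count: 2.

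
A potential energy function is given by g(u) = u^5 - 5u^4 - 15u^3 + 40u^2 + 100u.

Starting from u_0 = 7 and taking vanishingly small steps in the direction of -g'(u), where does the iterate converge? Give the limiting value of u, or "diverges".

g'(u) = 5(u - 5)(u - 2)(u + 1)(u + 2), so g'(7) = 3600.
Gradient descent moves in the -g' direction, i.e. u is decreasing.
The nearest critical point in that direction is u = 5, where g'' = 630 > 0 (a local minimum). The iterate converges there.

5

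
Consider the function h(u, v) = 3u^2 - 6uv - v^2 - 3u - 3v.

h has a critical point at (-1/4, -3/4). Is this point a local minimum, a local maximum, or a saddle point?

saddle point

The Hessian of h is constant: H = [[6, -6], [-6, -2]].
det(H) = 6·(-2) − (-6)² = -48.
Since det(H) < 0, H is indefinite and the critical point is a saddle point.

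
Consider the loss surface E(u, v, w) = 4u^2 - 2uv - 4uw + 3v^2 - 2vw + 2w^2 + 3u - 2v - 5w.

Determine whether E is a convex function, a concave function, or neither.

convex

E is quadratic, so its Hessian is the constant matrix H = [[8, -2, -4], [-2, 6, -2], [-4, -2, 4]].
Leading principal minors: 8, 44, 16.
All positive ⇒ H ≻ 0 ⇒ convex.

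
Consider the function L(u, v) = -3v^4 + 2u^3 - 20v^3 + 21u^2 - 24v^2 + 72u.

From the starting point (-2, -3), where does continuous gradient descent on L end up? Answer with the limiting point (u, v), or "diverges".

(-3, -1)

L is separable, so gradient descent decouples: u follows -∂L/∂u, v follows -∂L/∂v.
∂L/∂u = 6(u + 3)(u + 4); at u=-2 this is 12, so u decreases.
∂L/∂v = -12v(v + 1)(v + 4); at v=-3 this is -72, so v increases.
u converges to its nearest critical value -3 (a local min of the u-part); v converges to -1. The iterate converges to (-3, -1).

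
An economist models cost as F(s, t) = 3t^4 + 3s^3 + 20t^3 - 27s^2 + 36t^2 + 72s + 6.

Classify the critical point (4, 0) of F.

local minimum

The mixed partial ∂²F/∂s∂t is 0, so the Hessian at any point is diag(F_ss, F_tt) = diag(18(s - 3), 12(3t^2 + 10t + 6)).
At (4, 0): H = diag(18, 72).
Both eigenvalues are positive, so H is positive definite: a local minimum.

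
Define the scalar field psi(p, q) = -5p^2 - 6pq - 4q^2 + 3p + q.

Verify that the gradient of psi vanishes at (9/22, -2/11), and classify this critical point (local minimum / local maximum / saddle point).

local maximum

∇psi = (-10p - 6q + 3, -6p - 8q + 1); substituting (9/22, -2/11) gives ∇psi = (0, 0), so (9/22, -2/11) is indeed a critical point.
The Hessian of psi is constant: H = [[-10, -6], [-6, -8]].
det(H) = (-10)·(-8) − (-6)² = 44.
det(H) > 0 and tr(H) = -18 < 0, so H is negative definite and the point is a local maximum.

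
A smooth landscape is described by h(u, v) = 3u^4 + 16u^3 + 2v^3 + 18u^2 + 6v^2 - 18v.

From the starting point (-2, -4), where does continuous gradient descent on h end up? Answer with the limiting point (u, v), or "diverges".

diverges

h is separable, so gradient descent decouples: u follows -∂h/∂u, v follows -∂h/∂v.
∂h/∂u = 12u(u + 1)(u + 3); at u=-2 this is 24, so u decreases.
∂h/∂v = 6(v - 1)(v + 3); at v=-4 this is 30, so v decreases.
The v-coordinate has no critical point in that direction and runs off to infinity.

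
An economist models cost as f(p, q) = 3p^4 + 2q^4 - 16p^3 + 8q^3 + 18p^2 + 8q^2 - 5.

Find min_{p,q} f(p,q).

-32

f(p,q) separates as A(p) + B(q) − 5, so its minimum is min A + min B − 5.
A'(p) = 12p(p - 3)(p - 1) vanishes at p ∈ {0, 1, 3}; B'(q) = 8q(q + 1)(q + 2) vanishes at q ∈ {-2, -1, 0}.
Local minima of A (where A''>0): A(0)=0, A(3)=-27. Local minima of B: B(-2)=0, B(0)=0.
So the global minimum of f is A(3) + B(-2) − 5 = -27 + 0 − 5 = -32, attained at (3, -2).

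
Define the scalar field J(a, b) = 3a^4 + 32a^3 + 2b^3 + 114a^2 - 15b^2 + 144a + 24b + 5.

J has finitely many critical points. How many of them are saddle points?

J separates as a function of a plus a function of b, so ∇J=0 decouples.
∂J/∂a = 12(a + 1)(a + 3)(a + 4) = 0 at a ∈ {-4, -3, -1}; ∂J/∂b = 6(b - 4)(b - 1) = 0 at b ∈ {1, 4}.
The Hessian is diagonal: diag(J_aa, J_bb). Second derivatives: J_aa(-4)=36, J_aa(-3)=-24, J_aa(-1)=72; J_bb(1)=-18, J_bb(4)=18.
Saddle points occur where the two diagonal entries have opposite signs: (-4, 1), (-3, 4), (-1, 1). Count: 3.

3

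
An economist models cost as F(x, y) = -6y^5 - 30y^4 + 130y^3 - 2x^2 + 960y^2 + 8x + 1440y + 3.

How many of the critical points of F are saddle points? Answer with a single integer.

2

F separates as a function of x plus a function of y, so ∇F=0 decouples.
∂F/∂x = -4(x - 2) = 0 at x ∈ {2}; ∂F/∂y = -30(y - 4)(y + 1)(y + 3)(y + 4) = 0 at y ∈ {-4, -3, -1, 4}.
The Hessian is diagonal: diag(F_xx, F_yy). Second derivatives: F_xx(2)=-4; F_yy(-4)=720, F_yy(-3)=-420, F_yy(-1)=900, F_yy(4)=-8400.
Saddle points occur where the two diagonal entries have opposite signs: (2, -4), (2, -1). Count: 2.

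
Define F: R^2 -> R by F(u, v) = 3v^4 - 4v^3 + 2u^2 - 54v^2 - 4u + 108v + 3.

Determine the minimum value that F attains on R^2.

-458

F(u,v) separates as P(u) + Q(v) + 3, so its minimum is min P + min Q + 3.
P'(u) = 4u - 4 vanishes at u ∈ {1}; Q'(v) = 12(v - 3)(v - 1)(v + 3) vanishes at v ∈ {-3, 1, 3}.
Local minima of P (where P''>0): P(1)=-2. Local minima of Q: Q(-3)=-459, Q(3)=-27.
So the global minimum of F is P(1) + Q(-3) + 3 = -2 − 459 + 3 = -458, attained at (1, -3).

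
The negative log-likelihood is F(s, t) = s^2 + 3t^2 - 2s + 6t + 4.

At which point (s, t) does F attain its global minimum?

F(s,t) separates as P(s) + Q(t) + 4, so its minimum is min P + min Q + 4.
P'(s) = 2s - 2 vanishes at s ∈ {1}; Q'(t) = 6(t + 1) vanishes at t ∈ {-1}.
Local minima of P (where P''>0): P(1)=-1. Local minima of Q: Q(-1)=-3.
So the global minimum of F is P(1) + Q(-1) + 4 = -1 − 3 + 4 = 0, attained at (1, -1).

(1, -1)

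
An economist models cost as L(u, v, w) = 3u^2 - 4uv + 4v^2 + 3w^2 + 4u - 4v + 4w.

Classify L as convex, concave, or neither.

convex

L is quadratic, so its Hessian is the constant matrix H = [[6, -4, 0], [-4, 8, 0], [0, 0, 6]].
Leading principal minors: 6, 32, 192.
All positive ⇒ H ≻ 0 ⇒ convex.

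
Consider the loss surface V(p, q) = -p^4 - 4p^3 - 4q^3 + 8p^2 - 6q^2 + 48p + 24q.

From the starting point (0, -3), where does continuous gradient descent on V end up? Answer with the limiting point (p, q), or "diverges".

(-2, -2)

V is separable, so gradient descent decouples: p follows -∂V/∂p, q follows -∂V/∂q.
∂V/∂p = -4(p - 2)(p + 2)(p + 3); at p=0 this is 48, so p decreases.
∂V/∂q = -12(q - 1)(q + 2); at q=-3 this is -48, so q increases.
p converges to its nearest critical value -2 (a local min of the p-part); q converges to -2. The iterate converges to (-2, -2).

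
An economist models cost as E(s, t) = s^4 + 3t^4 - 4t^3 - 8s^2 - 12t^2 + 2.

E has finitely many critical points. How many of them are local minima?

E separates as a function of s plus a function of t, so ∇E=0 decouples.
∂E/∂s = 4s(s - 2)(s + 2) = 0 at s ∈ {-2, 0, 2}; ∂E/∂t = 12t(t - 2)(t + 1) = 0 at t ∈ {-1, 0, 2}.
The Hessian is diagonal: diag(E_ss, E_tt). Second derivatives: E_ss(-2)=32, E_ss(0)=-16, E_ss(2)=32; E_tt(-1)=36, E_tt(0)=-24, E_tt(2)=72.
Local minima occur where both diagonal entries positive: (-2, -1), (-2, 2), (2, -1), (2, 2). Count: 4.

4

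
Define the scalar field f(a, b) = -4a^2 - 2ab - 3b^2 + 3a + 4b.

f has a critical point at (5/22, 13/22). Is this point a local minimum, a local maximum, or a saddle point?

The Hessian of f is constant: H = [[-8, -2], [-2, -6]].
det(H) = (-8)·(-6) − (-2)² = 44.
det(H) > 0 and tr(H) = -14 < 0, so H is negative definite and the point is a local maximum.

local maximum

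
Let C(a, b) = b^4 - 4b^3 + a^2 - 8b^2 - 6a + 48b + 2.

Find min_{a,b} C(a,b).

C(a,b) separates as P(a) + Q(b) + 2, so its minimum is min P + min Q + 2.
P'(a) = 2a - 6 vanishes at a ∈ {3}; Q'(b) = 4(b - 3)(b - 2)(b + 2) vanishes at b ∈ {-2, 2, 3}.
Local minima of P (where P''>0): P(3)=-9. Local minima of Q: Q(-2)=-80, Q(3)=45.
So the global minimum of C is P(3) + Q(-2) + 2 = -9 − 80 + 2 = -87, attained at (3, -2).

-87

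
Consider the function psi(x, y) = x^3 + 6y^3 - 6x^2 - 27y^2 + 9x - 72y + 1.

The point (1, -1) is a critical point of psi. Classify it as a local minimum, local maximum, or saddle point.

The mixed partial ∂²psi/∂x∂y is 0, so the Hessian at any point is diag(psi_xx, psi_yy) = diag(6(x - 2), 18(2y - 3)).
At (1, -1): H = diag(-6, -90).
Both eigenvalues are negative, so H is negative definite: a local maximum.

local maximum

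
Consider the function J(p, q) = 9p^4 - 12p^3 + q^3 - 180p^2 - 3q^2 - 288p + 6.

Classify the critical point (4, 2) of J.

The mixed partial ∂²J/∂p∂q is 0, so the Hessian at any point is diag(J_pp, J_qq) = diag(36(3p^2 - 2p - 10), 6(q - 1)).
At (4, 2): H = diag(1080, 6).
Both eigenvalues are positive, so H is positive definite: a local minimum.

local minimum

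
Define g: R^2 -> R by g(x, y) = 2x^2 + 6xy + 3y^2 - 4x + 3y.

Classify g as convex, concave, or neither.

g is quadratic, so its Hessian is the constant matrix H = [[4, 6], [6, 6]].
det(H) = -12, tr(H) = 10.
det(H) < 0, so H is indefinite: neither convex nor concave.

neither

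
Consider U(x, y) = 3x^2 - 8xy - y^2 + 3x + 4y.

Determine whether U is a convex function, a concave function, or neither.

neither

U is quadratic, so its Hessian is the constant matrix H = [[6, -8], [-8, -2]].
det(H) = -76, tr(H) = 4.
det(H) < 0, so H is indefinite: neither convex nor concave.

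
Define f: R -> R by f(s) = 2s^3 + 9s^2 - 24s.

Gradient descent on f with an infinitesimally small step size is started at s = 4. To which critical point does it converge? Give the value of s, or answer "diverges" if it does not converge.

1

f'(s) = 6(s - 1)(s + 4), so f'(4) = 144.
Gradient descent moves in the -f' direction, i.e. s is decreasing.
The nearest critical point in that direction is s = 1, where f'' = 30 > 0 (a local minimum). The iterate converges there.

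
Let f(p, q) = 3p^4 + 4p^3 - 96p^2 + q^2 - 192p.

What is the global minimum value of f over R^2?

-1280

f(p,q) separates as A(p) + B(q), so its minimum is min A + min B.
A'(p) = 12(p - 4)(p + 1)(p + 4) vanishes at p ∈ {-4, -1, 4}; B'(q) = 2q vanishes at q ∈ {0}.
Local minima of A (where A''>0): A(-4)=-256, A(4)=-1280. Local minima of B: B(0)=0.
So the global minimum of f is A(4) + B(0) = -1280 + 0 = -1280, attained at (4, 0).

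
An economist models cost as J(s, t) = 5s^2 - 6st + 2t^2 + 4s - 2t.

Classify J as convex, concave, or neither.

J is quadratic, so its Hessian is the constant matrix H = [[10, -6], [-6, 4]].
det(H) = 4, tr(H) = 14.
det(H) > 0 and tr(H) > 0, so H is positive definite everywhere: convex.

convex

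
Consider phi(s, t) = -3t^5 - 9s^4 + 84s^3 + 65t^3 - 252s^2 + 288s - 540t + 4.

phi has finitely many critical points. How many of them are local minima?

phi separates as a function of s plus a function of t, so ∇phi=0 decouples.
∂phi/∂s = -36(s - 4)(s - 2)(s - 1) = 0 at s ∈ {1, 2, 4}; ∂phi/∂t = -15(t - 3)(t - 2)(t + 2)(t + 3) = 0 at t ∈ {-3, -2, 2, 3}.
The Hessian is diagonal: diag(phi_ss, phi_tt). Second derivatives: phi_ss(1)=-108, phi_ss(2)=72, phi_ss(4)=-216; phi_tt(-3)=450, phi_tt(-2)=-300, phi_tt(2)=300, phi_tt(3)=-450.
Local minima occur where both diagonal entries positive: (2, -3), (2, 2). Count: 2.

2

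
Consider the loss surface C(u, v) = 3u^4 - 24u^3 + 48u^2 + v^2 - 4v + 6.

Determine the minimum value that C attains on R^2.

C(u,v) separates as P(u) + Q(v) + 6, so its minimum is min P + min Q + 6.
P'(u) = 12u(u - 4)(u - 2) vanishes at u ∈ {0, 2, 4}; Q'(v) = 2v - 4 vanishes at v ∈ {2}.
Local minima of P (where P''>0): P(0)=0, P(4)=0. Local minima of Q: Q(2)=-4.
So the global minimum of C is P(0) + Q(2) + 6 = 0 − 4 + 6 = 2, attained at (0, 2).

2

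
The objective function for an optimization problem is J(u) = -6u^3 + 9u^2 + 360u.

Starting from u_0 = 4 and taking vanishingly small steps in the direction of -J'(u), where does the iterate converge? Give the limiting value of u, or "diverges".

-4

J'(u) = -18(u - 5)(u + 4), so J'(4) = 144.
Gradient descent moves in the -J' direction, i.e. u is decreasing.
The nearest critical point in that direction is u = -4, where J'' = 162 > 0 (a local minimum). The iterate converges there.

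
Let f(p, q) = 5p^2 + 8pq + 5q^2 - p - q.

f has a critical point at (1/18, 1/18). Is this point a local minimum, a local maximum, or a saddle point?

The Hessian of f is constant: H = [[10, 8], [8, 10]].
det(H) = 10·10 − 8² = 36.
det(H) > 0 and tr(H) = 20 > 0, so H is positive definite and the point is a local minimum.

local minimum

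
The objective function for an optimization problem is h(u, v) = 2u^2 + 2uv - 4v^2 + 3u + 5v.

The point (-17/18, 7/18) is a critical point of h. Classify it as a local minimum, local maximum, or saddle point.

saddle point

The Hessian of h is constant: H = [[4, 2], [2, -8]].
det(H) = 4·(-8) − 2² = -36.
Since det(H) < 0, H is indefinite and the critical point is a saddle point.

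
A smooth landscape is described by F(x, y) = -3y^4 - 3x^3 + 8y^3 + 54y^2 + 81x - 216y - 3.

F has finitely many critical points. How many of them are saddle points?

3

F separates as a function of x plus a function of y, so ∇F=0 decouples.
∂F/∂x = -9(x - 3)(x + 3) = 0 at x ∈ {-3, 3}; ∂F/∂y = -12(y - 3)(y - 2)(y + 3) = 0 at y ∈ {-3, 2, 3}.
The Hessian is diagonal: diag(F_xx, F_yy). Second derivatives: F_xx(-3)=54, F_xx(3)=-54; F_yy(-3)=-360, F_yy(2)=60, F_yy(3)=-72.
Saddle points occur where the two diagonal entries have opposite signs: (-3, -3), (-3, 3), (3, 2). Count: 3.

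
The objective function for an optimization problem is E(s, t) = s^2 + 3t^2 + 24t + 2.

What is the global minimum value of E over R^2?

-46

E(s,t) separates as P(s) + Q(t) + 2, so its minimum is min P + min Q + 2.
P'(s) = 2s vanishes at s ∈ {0}; Q'(t) = 6(t + 4) vanishes at t ∈ {-4}.
Local minima of P (where P''>0): P(0)=0. Local minima of Q: Q(-4)=-48.
So the global minimum of E is P(0) + Q(-4) + 2 = 0 − 48 + 2 = -46, attained at (0, -4).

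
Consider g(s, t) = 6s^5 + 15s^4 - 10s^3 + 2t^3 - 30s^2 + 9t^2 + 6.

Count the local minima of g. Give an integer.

g separates as a function of s plus a function of t, so ∇g=0 decouples.
∂g/∂s = 30s(s - 1)(s + 1)(s + 2) = 0 at s ∈ {-2, -1, 0, 1}; ∂g/∂t = 6t(t + 3) = 0 at t ∈ {-3, 0}.
The Hessian is diagonal: diag(g_ss, g_tt). Second derivatives: g_ss(-2)=-180, g_ss(-1)=60, g_ss(0)=-60, g_ss(1)=180; g_tt(-3)=-18, g_tt(0)=18.
Local minima occur where both diagonal entries positive: (-1, 0), (1, 0). Count: 2.

2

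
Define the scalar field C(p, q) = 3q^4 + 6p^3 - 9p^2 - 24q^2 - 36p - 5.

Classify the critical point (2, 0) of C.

The mixed partial ∂²C/∂p∂q is 0, so the Hessian at any point is diag(C_pp, C_qq) = diag(18(2p - 1), 12(3q^2 - 4)).
At (2, 0): H = diag(54, -48).
The eigenvalues have opposite signs, so H is indefinite: a saddle point.

saddle point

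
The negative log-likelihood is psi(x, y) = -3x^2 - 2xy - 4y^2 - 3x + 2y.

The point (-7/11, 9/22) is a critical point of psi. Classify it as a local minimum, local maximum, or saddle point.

local maximum

The Hessian of psi is constant: H = [[-6, -2], [-2, -8]].
det(H) = (-6)·(-8) − (-2)² = 44.
det(H) > 0 and tr(H) = -14 < 0, so H is negative definite and the point is a local maximum.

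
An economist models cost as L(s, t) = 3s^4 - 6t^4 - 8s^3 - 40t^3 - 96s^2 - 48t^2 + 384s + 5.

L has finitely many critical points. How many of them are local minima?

L separates as a function of s plus a function of t, so ∇L=0 decouples.
∂L/∂s = 12(s - 4)(s - 2)(s + 4) = 0 at s ∈ {-4, 2, 4}; ∂L/∂t = -24t(t + 1)(t + 4) = 0 at t ∈ {-4, -1, 0}.
The Hessian is diagonal: diag(L_ss, L_tt). Second derivatives: L_ss(-4)=576, L_ss(2)=-144, L_ss(4)=192; L_tt(-4)=-288, L_tt(-1)=72, L_tt(0)=-96.
Local minima occur where both diagonal entries positive: (-4, -1), (4, -1). Count: 2.

2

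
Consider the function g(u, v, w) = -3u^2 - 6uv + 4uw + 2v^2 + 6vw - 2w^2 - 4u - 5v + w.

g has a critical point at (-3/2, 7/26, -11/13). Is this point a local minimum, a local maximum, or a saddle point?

The Hessian is constant: H = [[-6, -6, 4], [-6, 4, 6], [4, 6, -4]].
Leading principal minors: Δ₁ = -6, Δ₂ = -60, Δ₃ = 104.
The minors fit neither the all-positive nor the alternating-sign pattern, so H is indefinite: a saddle point.

saddle point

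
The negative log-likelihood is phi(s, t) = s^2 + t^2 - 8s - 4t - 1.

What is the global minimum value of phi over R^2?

phi(s,t) separates as P(s) + Q(t) − 1, so its minimum is min P + min Q − 1.
P'(s) = 2s - 8 vanishes at s ∈ {4}; Q'(t) = 2(t - 2) vanishes at t ∈ {2}.
Local minima of P (where P''>0): P(4)=-16. Local minima of Q: Q(2)=-4.
So the global minimum of phi is P(4) + Q(2) − 1 = -16 − 4 − 1 = -21, attained at (4, 2).

-21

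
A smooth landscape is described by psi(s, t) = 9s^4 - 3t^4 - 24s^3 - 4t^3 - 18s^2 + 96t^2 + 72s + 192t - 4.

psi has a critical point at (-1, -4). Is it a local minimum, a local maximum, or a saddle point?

saddle point

The mixed partial ∂²psi/∂s∂t is 0, so the Hessian at any point is diag(psi_ss, psi_tt) = diag(36(3s^2 - 4s - 1), 12(-3t^2 - 2t + 16)).
At (-1, -4): H = diag(216, -288).
The eigenvalues have opposite signs, so H is indefinite: a saddle point.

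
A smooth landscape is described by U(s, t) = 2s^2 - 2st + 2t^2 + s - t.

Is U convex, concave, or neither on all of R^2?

U is quadratic, so its Hessian is the constant matrix H = [[4, -2], [-2, 4]].
det(H) = 12, tr(H) = 8.
det(H) > 0 and tr(H) > 0, so H is positive definite everywhere: convex.

convex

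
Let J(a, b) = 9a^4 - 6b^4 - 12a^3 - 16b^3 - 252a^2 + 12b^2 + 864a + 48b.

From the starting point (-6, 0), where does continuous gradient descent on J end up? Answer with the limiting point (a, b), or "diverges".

J is separable, so gradient descent decouples: a follows -∂J/∂a, b follows -∂J/∂b.
∂J/∂a = 36(a - 3)(a - 2)(a + 4); at a=-6 this is -5184, so a increases.
∂J/∂b = -24(b - 1)(b + 1)(b + 2); at b=0 this is 48, so b decreases.
a converges to its nearest critical value -4 (a local min of the a-part); b converges to -1. The iterate converges to (-4, -1).

(-4, -1)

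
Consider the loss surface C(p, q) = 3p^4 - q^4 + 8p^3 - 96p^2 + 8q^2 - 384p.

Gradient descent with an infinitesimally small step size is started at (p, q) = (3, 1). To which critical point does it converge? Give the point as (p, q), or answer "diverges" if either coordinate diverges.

(4, 0)

C is separable, so gradient descent decouples: p follows -∂C/∂p, q follows -∂C/∂q.
∂C/∂p = 12(p - 4)(p + 2)(p + 4); at p=3 this is -420, so p increases.
∂C/∂q = -4q(q - 2)(q + 2); at q=1 this is 12, so q decreases.
p converges to its nearest critical value 4 (a local min of the p-part); q converges to 0. The iterate converges to (4, 0).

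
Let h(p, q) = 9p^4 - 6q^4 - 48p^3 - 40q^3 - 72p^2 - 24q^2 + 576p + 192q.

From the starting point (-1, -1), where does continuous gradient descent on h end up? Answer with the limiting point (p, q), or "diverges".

h is separable, so gradient descent decouples: p follows -∂h/∂p, q follows -∂h/∂q.
∂h/∂p = 36(p - 4)(p - 2)(p + 2); at p=-1 this is 540, so p decreases.
∂h/∂q = -24(q - 1)(q + 2)(q + 4); at q=-1 this is 144, so q decreases.
p converges to its nearest critical value -2 (a local min of the p-part); q converges to -2. The iterate converges to (-2, -2).

(-2, -2)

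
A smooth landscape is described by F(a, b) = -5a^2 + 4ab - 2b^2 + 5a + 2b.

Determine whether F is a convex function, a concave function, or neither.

F is quadratic, so its Hessian is the constant matrix H = [[-10, 4], [4, -4]].
det(H) = 24, tr(H) = -14.
det(H) > 0 and tr(H) < 0, so H is negative definite everywhere: concave.

concave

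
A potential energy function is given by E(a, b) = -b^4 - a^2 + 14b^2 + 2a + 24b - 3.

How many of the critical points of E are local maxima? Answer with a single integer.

2

E separates as a function of a plus a function of b, so ∇E=0 decouples.
∂E/∂a = -2(a - 1) = 0 at a ∈ {1}; ∂E/∂b = -4(b - 3)(b + 1)(b + 2) = 0 at b ∈ {-2, -1, 3}.
The Hessian is diagonal: diag(E_aa, E_bb). Second derivatives: E_aa(1)=-2; E_bb(-2)=-20, E_bb(-1)=16, E_bb(3)=-80.
Local maxima occur where both diagonal entries negative: (1, -2), (1, 3). Count: 2.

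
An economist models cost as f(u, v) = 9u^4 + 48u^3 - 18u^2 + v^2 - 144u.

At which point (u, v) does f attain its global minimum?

f(u,v) separates as P(u) + Q(v), so its minimum is min P + min Q.
P'(u) = 36(u - 1)(u + 1)(u + 4) vanishes at u ∈ {-4, -1, 1}; Q'(v) = 2v vanishes at v ∈ {0}.
Local minima of P (where P''>0): P(-4)=-480, P(1)=-105. Local minima of Q: Q(0)=0.
So the global minimum of f is P(-4) + Q(0) = -480 + 0 = -480, attained at (-4, 0).

(-4, 0)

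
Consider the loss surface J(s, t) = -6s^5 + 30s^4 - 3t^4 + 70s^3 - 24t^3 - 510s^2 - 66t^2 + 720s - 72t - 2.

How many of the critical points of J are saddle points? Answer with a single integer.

J separates as a function of s plus a function of t, so ∇J=0 decouples.
∂J/∂s = -30(s - 4)(s - 2)(s - 1)(s + 3) = 0 at s ∈ {-3, 1, 2, 4}; ∂J/∂t = -12(t + 1)(t + 2)(t + 3) = 0 at t ∈ {-3, -2, -1}.
The Hessian is diagonal: diag(J_ss, J_tt). Second derivatives: J_ss(-3)=4200, J_ss(1)=-360, J_ss(2)=300, J_ss(4)=-1260; J_tt(-3)=-24, J_tt(-2)=12, J_tt(-1)=-24.
Saddle points occur where the two diagonal entries have opposite signs: (-3, -3), (-3, -1), (1, -2), (2, -3), (2, -1), (4, -2). Count: 6.

6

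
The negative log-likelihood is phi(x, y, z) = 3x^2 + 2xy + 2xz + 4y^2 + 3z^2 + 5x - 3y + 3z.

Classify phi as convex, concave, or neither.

convex

phi is quadratic, so its Hessian is the constant matrix H = [[6, 2, 2], [2, 8, 0], [2, 0, 6]].
Leading principal minors: 6, 44, 232.
All positive ⇒ H ≻ 0 ⇒ convex.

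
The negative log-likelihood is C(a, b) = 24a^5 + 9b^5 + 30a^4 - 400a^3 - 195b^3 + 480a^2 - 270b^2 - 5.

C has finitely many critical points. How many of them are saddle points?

C separates as a function of a plus a function of b, so ∇C=0 decouples.
∂C/∂a = 120a(a - 2)(a - 1)(a + 4) = 0 at a ∈ {-4, 0, 1, 2}; ∂C/∂b = 45b(b - 4)(b + 1)(b + 3) = 0 at b ∈ {-3, -1, 0, 4}.
The Hessian is diagonal: diag(C_aa, C_bb). Second derivatives: C_aa(-4)=-14400, C_aa(0)=960, C_aa(1)=-600, C_aa(2)=1440; C_bb(-3)=-1890, C_bb(-1)=450, C_bb(0)=-540, C_bb(4)=6300.
Saddle points occur where the two diagonal entries have opposite signs: (-4, -1), (-4, 4), (0, -3), (0, 0), (1, -1), (1, 4), (2, -3), (2, 0). Count: 8.

8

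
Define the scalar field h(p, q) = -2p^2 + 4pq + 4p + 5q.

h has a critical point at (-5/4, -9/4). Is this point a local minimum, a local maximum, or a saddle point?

saddle point

The Hessian of h is constant: H = [[-4, 4], [4, 0]].
det(H) = (-4)·0 − 4² = -16.
Since det(H) < 0, H is indefinite and the critical point is a saddle point.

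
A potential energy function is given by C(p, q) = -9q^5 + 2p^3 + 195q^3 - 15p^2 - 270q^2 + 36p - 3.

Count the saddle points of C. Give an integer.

4

C separates as a function of p plus a function of q, so ∇C=0 decouples.
∂C/∂p = 6(p - 3)(p - 2) = 0 at p ∈ {2, 3}; ∂C/∂q = -45q(q - 3)(q - 1)(q + 4) = 0 at q ∈ {-4, 0, 1, 3}.
The Hessian is diagonal: diag(C_pp, C_qq). Second derivatives: C_pp(2)=-6, C_pp(3)=6; C_qq(-4)=6300, C_qq(0)=-540, C_qq(1)=450, C_qq(3)=-1890.
Saddle points occur where the two diagonal entries have opposite signs: (2, -4), (2, 1), (3, 0), (3, 3). Count: 4.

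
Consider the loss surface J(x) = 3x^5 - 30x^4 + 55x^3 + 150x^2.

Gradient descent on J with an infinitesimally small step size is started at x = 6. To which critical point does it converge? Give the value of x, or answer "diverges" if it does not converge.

J'(x) = 15x(x - 5)(x - 4)(x + 1), so J'(6) = 1260.
Gradient descent moves in the -J' direction, i.e. x is decreasing.
The nearest critical point in that direction is x = 5, where J'' = 450 > 0 (a local minimum). The iterate converges there.

5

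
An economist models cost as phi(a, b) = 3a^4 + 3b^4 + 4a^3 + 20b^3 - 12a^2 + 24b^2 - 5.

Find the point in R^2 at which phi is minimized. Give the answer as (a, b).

(-2, -4)

phi(a,b) separates as P(a) + Q(b) − 5, so its minimum is min P + min Q − 5.
P'(a) = 12a(a - 1)(a + 2) vanishes at a ∈ {-2, 0, 1}; Q'(b) = 12b(b + 1)(b + 4) vanishes at b ∈ {-4, -1, 0}.
Local minima of P (where P''>0): P(-2)=-32, P(1)=-5. Local minima of Q: Q(-4)=-128, Q(0)=0.
So the global minimum of phi is P(-2) + Q(-4) − 5 = -32 − 128 − 5 = -165, attained at (-2, -4).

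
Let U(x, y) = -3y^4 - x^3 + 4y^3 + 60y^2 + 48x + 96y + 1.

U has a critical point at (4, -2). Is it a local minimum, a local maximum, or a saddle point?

The mixed partial ∂²U/∂x∂y is 0, so the Hessian at any point is diag(U_xx, U_yy) = diag(-6x, 12(-3y^2 + 2y + 10)).
At (4, -2): H = diag(-24, -72).
Both eigenvalues are negative, so H is negative definite: a local maximum.

local maximum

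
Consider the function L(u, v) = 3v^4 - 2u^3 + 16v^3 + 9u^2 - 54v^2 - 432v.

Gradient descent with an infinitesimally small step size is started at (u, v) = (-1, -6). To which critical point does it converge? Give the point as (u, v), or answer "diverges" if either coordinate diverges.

(0, -4)

L is separable, so gradient descent decouples: u follows -∂L/∂u, v follows -∂L/∂v.
∂L/∂u = -6u(u - 3); at u=-1 this is -24, so u increases.
∂L/∂v = 12(v - 3)(v + 3)(v + 4); at v=-6 this is -648, so v increases.
u converges to its nearest critical value 0 (a local min of the u-part); v converges to -4. The iterate converges to (0, -4).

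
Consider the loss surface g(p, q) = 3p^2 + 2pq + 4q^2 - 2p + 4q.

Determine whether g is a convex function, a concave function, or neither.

convex

g is quadratic, so its Hessian is the constant matrix H = [[6, 2], [2, 8]].
det(H) = 44, tr(H) = 14.
det(H) > 0 and tr(H) > 0, so H is positive definite everywhere: convex.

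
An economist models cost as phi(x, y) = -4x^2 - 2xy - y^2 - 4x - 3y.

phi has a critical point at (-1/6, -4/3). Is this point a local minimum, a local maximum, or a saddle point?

The Hessian of phi is constant: H = [[-8, -2], [-2, -2]].
det(H) = (-8)·(-2) − (-2)² = 12.
det(H) > 0 and tr(H) = -10 < 0, so H is negative definite and the point is a local maximum.

local maximum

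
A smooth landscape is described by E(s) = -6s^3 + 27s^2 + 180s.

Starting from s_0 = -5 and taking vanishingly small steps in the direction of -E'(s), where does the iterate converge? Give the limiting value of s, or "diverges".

E'(s) = -18(s - 5)(s + 2), so E'(-5) = -540.
Gradient descent moves in the -E' direction, i.e. s is increasing.
The nearest critical point in that direction is s = -2, where E'' = 126 > 0 (a local minimum). The iterate converges there.

-2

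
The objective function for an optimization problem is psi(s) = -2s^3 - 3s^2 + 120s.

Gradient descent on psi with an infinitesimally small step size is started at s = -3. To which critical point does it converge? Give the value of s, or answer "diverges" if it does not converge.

-5

psi'(s) = -6(s - 4)(s + 5), so psi'(-3) = 84.
Gradient descent moves in the -psi' direction, i.e. s is decreasing.
The nearest critical point in that direction is s = -5, where psi'' = 54 > 0 (a local minimum). The iterate converges there.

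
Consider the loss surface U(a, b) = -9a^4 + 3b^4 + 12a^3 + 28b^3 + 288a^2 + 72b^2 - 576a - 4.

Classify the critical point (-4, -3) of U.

The mixed partial ∂²U/∂a∂b is 0, so the Hessian at any point is diag(U_aa, U_bb) = diag(36(-3a^2 + 2a + 16), 12(3b^2 + 14b + 12)).
At (-4, -3): H = diag(-1440, -36).
Both eigenvalues are negative, so H is negative definite: a local maximum.

local maximum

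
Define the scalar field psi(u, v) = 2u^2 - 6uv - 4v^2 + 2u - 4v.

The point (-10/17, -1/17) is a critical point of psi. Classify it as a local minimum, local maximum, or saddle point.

saddle point

The Hessian of psi is constant: H = [[4, -6], [-6, -8]].
det(H) = 4·(-8) − (-6)² = -68.
Since det(H) < 0, H is indefinite and the critical point is a saddle point.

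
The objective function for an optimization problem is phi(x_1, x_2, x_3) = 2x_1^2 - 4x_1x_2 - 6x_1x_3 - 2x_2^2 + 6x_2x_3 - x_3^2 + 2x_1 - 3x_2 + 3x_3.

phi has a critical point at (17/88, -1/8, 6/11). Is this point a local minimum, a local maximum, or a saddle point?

The Hessian is constant: H = [[4, -4, -6], [-4, -4, 6], [-6, 6, -2]].
Leading principal minors: Δ₁ = 4, Δ₂ = -32, Δ₃ = 352.
The minors fit neither the all-positive nor the alternating-sign pattern, so H is indefinite: a saddle point.

saddle point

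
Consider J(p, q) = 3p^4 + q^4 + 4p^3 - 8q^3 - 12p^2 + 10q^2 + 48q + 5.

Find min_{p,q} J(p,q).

J(p,q) separates as A(p) + B(q) + 5, so its minimum is min A + min B + 5.
A'(p) = 12p(p - 1)(p + 2) vanishes at p ∈ {-2, 0, 1}; B'(q) = 4(q - 4)(q - 3)(q + 1) vanishes at q ∈ {-1, 3, 4}.
Local minima of A (where A''>0): A(-2)=-32, A(1)=-5. Local minima of B: B(-1)=-29, B(4)=96.
So the global minimum of J is A(-2) + B(-1) + 5 = -32 − 29 + 5 = -56, attained at (-2, -1).

-56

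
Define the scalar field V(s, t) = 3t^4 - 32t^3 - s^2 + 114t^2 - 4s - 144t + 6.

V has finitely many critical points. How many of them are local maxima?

1

V separates as a function of s plus a function of t, so ∇V=0 decouples.
∂V/∂s = -2(s + 2) = 0 at s ∈ {-2}; ∂V/∂t = 12(t - 4)(t - 3)(t - 1) = 0 at t ∈ {1, 3, 4}.
The Hessian is diagonal: diag(V_ss, V_tt). Second derivatives: V_ss(-2)=-2; V_tt(1)=72, V_tt(3)=-24, V_tt(4)=36.
Local maxima occur where both diagonal entries negative: (-2, 3). Count: 1.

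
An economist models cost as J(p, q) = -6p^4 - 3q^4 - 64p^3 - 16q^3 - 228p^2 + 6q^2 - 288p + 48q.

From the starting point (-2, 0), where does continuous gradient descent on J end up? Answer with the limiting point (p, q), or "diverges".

(-3, -1)

J is separable, so gradient descent decouples: p follows -∂J/∂p, q follows -∂J/∂q.
∂J/∂p = -24(p + 1)(p + 3)(p + 4); at p=-2 this is 48, so p decreases.
∂J/∂q = -12(q - 1)(q + 1)(q + 4); at q=0 this is 48, so q decreases.
p converges to its nearest critical value -3 (a local min of the p-part); q converges to -1. The iterate converges to (-3, -1).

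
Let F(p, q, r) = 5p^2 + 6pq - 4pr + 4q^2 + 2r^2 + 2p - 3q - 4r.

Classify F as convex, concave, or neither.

convex

F is quadratic, so its Hessian is the constant matrix H = [[10, 6, -4], [6, 8, 0], [-4, 0, 4]].
Leading principal minors: 10, 44, 48.
All positive ⇒ H ≻ 0 ⇒ convex.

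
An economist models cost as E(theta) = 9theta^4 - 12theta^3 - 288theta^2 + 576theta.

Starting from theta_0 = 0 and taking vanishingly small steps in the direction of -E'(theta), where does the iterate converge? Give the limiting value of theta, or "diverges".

E'(theta) = 36(theta - 4)(theta - 1)(theta + 4), so E'(0) = 576.
Gradient descent moves in the -E' direction, i.e. theta is decreasing.
The nearest critical point in that direction is theta = -4, where E'' = 1440 > 0 (a local minimum). The iterate converges there.

-4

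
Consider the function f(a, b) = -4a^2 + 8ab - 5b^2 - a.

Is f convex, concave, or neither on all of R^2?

concave

f is quadratic, so its Hessian is the constant matrix H = [[-8, 8], [8, -10]].
det(H) = 16, tr(H) = -18.
det(H) > 0 and tr(H) < 0, so H is negative definite everywhere: concave.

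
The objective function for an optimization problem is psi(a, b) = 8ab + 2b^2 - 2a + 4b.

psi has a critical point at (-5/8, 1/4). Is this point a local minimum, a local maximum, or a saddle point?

saddle point

The Hessian of psi is constant: H = [[0, 8], [8, 4]].
det(H) = 0·4 − 8² = -64.
Since det(H) < 0, H is indefinite and the critical point is a saddle point.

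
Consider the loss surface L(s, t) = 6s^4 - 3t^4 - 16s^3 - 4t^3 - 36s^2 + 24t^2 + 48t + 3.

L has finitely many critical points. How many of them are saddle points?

5

L separates as a function of s plus a function of t, so ∇L=0 decouples.
∂L/∂s = 24s(s - 3)(s + 1) = 0 at s ∈ {-1, 0, 3}; ∂L/∂t = -12(t - 2)(t + 1)(t + 2) = 0 at t ∈ {-2, -1, 2}.
The Hessian is diagonal: diag(L_ss, L_tt). Second derivatives: L_ss(-1)=96, L_ss(0)=-72, L_ss(3)=288; L_tt(-2)=-48, L_tt(-1)=36, L_tt(2)=-144.
Saddle points occur where the two diagonal entries have opposite signs: (-1, -2), (-1, 2), (0, -1), (3, -2), (3, 2). Count: 5.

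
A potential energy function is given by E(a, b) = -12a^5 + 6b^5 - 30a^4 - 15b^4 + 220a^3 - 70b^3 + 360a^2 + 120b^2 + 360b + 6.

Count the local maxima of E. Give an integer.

4

E separates as a function of a plus a function of b, so ∇E=0 decouples.
∂E/∂a = -60a(a - 3)(a + 1)(a + 4) = 0 at a ∈ {-4, -1, 0, 3}; ∂E/∂b = 30(b - 3)(b - 2)(b + 1)(b + 2) = 0 at b ∈ {-2, -1, 2, 3}.
The Hessian is diagonal: diag(E_aa, E_bb). Second derivatives: E_aa(-4)=5040, E_aa(-1)=-720, E_aa(0)=720, E_aa(3)=-5040; E_bb(-2)=-600, E_bb(-1)=360, E_bb(2)=-360, E_bb(3)=600.
Local maxima occur where both diagonal entries negative: (-1, -2), (-1, 2), (3, -2), (3, 2). Count: 4.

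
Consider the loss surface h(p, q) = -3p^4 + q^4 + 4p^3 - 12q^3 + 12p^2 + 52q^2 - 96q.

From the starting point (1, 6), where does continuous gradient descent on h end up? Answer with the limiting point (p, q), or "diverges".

(0, 4)

h is separable, so gradient descent decouples: p follows -∂h/∂p, q follows -∂h/∂q.
∂h/∂p = -12p(p - 2)(p + 1); at p=1 this is 24, so p decreases.
∂h/∂q = 4(q - 4)(q - 3)(q - 2); at q=6 this is 96, so q decreases.
p converges to its nearest critical value 0 (a local min of the p-part); q converges to 4. The iterate converges to (0, 4).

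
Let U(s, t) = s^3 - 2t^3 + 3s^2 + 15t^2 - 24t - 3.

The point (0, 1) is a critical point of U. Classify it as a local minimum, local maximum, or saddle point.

local minimum

The mixed partial ∂²U/∂s∂t is 0, so the Hessian at any point is diag(U_ss, U_tt) = diag(6(s + 1), 6(-2t + 5)).
At (0, 1): H = diag(6, 18).
Both eigenvalues are positive, so H is positive definite: a local minimum.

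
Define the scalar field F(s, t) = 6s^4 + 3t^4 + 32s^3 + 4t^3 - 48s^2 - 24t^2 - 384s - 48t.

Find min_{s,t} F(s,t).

F(s,t) separates as P(s) + Q(t), so its minimum is min P + min Q.
P'(s) = 24(s - 2)(s + 2)(s + 4) vanishes at s ∈ {-4, -2, 2}; Q'(t) = 12(t - 2)(t + 1)(t + 2) vanishes at t ∈ {-2, -1, 2}.
Local minima of P (where P''>0): P(-4)=256, P(2)=-608. Local minima of Q: Q(-2)=16, Q(2)=-112.
So the global minimum of F is P(2) + Q(2) = -608 − 112 = -720, attained at (2, 2).

-720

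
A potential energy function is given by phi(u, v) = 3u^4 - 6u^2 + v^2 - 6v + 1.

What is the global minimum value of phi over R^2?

phi(u,v) separates as P(u) + Q(v) + 1, so its minimum is min P + min Q + 1.
P'(u) = 12u(u - 1)(u + 1) vanishes at u ∈ {-1, 0, 1}; Q'(v) = 2v - 6 vanishes at v ∈ {3}.
Local minima of P (where P''>0): P(-1)=-3, P(1)=-3. Local minima of Q: Q(3)=-9.
So the global minimum of phi is P(-1) + Q(3) + 1 = -3 − 9 + 1 = -11, attained at (-1, 3).

-11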